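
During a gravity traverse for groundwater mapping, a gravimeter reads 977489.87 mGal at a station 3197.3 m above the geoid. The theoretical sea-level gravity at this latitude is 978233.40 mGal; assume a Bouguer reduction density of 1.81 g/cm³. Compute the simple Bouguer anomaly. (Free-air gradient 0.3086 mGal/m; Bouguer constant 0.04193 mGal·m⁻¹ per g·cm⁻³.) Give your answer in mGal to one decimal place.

Free-air correction = 0.3086 × 3197.3 = 986.69 mGal
Free-air anomaly = 977489.87 − 978233.40 + (986.69) = 243.16 mGal
Bouguer slab correction = 0.04193 × 1.81 × 3197.3 = 242.65 mGal
Simple Bouguer anomaly = 243.16 − (242.65) = 0.51 mGal

0.5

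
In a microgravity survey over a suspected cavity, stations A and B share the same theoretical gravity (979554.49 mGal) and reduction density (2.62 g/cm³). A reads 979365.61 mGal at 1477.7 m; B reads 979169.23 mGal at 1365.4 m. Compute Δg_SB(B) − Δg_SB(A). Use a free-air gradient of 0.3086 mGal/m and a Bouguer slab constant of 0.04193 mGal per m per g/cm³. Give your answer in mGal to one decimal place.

-218.7

Δg_SB(A) = 979365.61 − 979554.49 + 0.3086×1477.7 − 0.04193×2.62×1477.7 = 104.80 mGal
Δg_SB(B) = 979169.23 − 979554.49 + 0.3086×1365.4 − 0.04193×2.62×1365.4 = -113.90 mGal
Difference = -113.90 − (104.80) = -218.70 mGal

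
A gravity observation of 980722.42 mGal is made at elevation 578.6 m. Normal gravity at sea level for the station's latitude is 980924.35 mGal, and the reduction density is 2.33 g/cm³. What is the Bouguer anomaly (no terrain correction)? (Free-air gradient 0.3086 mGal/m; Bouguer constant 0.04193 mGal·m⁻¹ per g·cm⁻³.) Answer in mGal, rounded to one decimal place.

-79.9

Free-air correction = 0.3086 × 578.6 = 178.56 mGal
Free-air anomaly = 980722.42 − 980924.35 + (178.56) = -23.37 mGal
Bouguer slab correction = 0.04193 × 2.33 × 578.6 = 56.53 mGal
Simple Bouguer anomaly = -23.37 − (56.53) = -79.90 mGal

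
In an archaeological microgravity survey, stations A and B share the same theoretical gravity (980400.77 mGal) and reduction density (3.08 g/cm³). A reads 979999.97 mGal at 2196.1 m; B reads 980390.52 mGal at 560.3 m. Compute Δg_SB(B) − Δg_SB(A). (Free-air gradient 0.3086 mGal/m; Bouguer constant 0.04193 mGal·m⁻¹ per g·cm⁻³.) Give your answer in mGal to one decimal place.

97.0

Δg_SB(A) = 979999.97 − 980400.77 + 0.3086×2196.1 − 0.04193×3.08×2196.1 = -6.70 mGal
Δg_SB(B) = 980390.52 − 980400.77 + 0.3086×560.3 − 0.04193×3.08×560.3 = 90.30 mGal
Difference = 90.30 − (-6.70) = 97.00 mGal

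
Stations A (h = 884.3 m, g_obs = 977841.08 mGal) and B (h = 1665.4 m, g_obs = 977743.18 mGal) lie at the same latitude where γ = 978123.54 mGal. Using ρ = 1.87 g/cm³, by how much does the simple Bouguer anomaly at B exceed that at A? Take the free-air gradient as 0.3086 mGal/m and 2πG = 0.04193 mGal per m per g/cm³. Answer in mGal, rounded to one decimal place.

Δg_SB(A) = 977841.08 − 978123.54 + 0.3086×884.3 − 0.04193×1.87×884.3 = -78.90 mGal
Δg_SB(B) = 977743.18 − 978123.54 + 0.3086×1665.4 − 0.04193×1.87×1665.4 = 3.00 mGal
Difference = 3.00 − (-78.90) = 81.90 mGal

81.9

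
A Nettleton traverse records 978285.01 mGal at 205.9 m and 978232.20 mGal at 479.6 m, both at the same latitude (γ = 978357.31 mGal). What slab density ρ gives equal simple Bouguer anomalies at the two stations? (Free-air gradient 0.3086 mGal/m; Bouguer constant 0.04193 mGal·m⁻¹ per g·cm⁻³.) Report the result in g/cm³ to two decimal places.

Δg_obs = 978232.20 − 978285.01 = -52.81 mGal over Δh = 479.6 − 205.9 = 273.7 m
Equal Bouguer anomalies ⇒ Δg_obs + (0.3086 − 0.04193ρ)·Δh = 0
0.3086 − 0.04193ρ = −Δg_obs/Δh = 0.19295
ρ = (0.3086 − 0.19295) / 0.04193 = 2.76 g/cm³

2.76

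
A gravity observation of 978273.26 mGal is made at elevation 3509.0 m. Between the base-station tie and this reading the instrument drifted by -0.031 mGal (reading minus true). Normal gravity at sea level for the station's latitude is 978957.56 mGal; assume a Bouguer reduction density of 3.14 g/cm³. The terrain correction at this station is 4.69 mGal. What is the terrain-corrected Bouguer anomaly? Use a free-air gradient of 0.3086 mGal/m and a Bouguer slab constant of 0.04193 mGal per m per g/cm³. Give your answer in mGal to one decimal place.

Drift-corrected reading = 978273.26 − (-0.031) = 978273.291 mGal
Free-air correction = 0.3086 × 3509.0 = 1082.88 mGal
Free-air anomaly = 978273.291 − 978957.56 + (1082.88) = 398.611 mGal
Bouguer slab correction = 0.04193 × 3.14 × 3509.0 = 462.00 mGal
Simple Bouguer anomaly = 398.611 − (462.00) = -63.389 mGal
Complete Bouguer anomaly = -63.389 + 4.69 = -58.699 mGal

-58.7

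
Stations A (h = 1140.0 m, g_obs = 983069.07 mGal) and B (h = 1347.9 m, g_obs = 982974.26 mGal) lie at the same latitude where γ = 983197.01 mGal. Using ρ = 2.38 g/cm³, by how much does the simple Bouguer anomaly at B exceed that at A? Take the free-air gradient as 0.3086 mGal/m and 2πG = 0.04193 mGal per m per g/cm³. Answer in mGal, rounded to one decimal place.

Δg_SB(A) = 983069.07 − 983197.01 + 0.3086×1140.0 − 0.04193×2.38×1140.0 = 110.10 mGal
Δg_SB(B) = 982974.26 − 983197.01 + 0.3086×1347.9 − 0.04193×2.38×1347.9 = 58.70 mGal
Difference = 58.70 − (110.10) = -51.40 mGal

-51.4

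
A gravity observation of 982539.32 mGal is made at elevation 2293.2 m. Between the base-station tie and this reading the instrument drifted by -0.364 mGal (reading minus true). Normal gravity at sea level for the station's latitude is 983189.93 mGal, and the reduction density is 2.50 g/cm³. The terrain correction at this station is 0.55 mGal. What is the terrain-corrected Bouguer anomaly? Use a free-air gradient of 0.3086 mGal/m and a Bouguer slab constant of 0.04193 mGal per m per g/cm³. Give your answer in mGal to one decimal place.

Drift-corrected reading = 982539.32 − (-0.364) = 982539.684 mGal
Free-air correction = 0.3086 × 2293.2 = 707.68 mGal
Free-air anomaly = 982539.684 − 983189.93 + (707.68) = 57.434 mGal
Bouguer slab correction = 0.04193 × 2.50 × 2293.2 = 240.38 mGal
Simple Bouguer anomaly = 57.434 − (240.38) = -182.946 mGal
Complete Bouguer anomaly = -182.946 + 0.55 = -182.396 mGal

-182.4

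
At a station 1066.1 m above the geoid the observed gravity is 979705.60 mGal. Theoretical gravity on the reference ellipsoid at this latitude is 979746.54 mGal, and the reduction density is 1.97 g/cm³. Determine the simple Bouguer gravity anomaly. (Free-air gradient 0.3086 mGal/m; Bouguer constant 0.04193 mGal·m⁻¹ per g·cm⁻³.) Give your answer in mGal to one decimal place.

200.0

Free-air correction = 0.3086 × 1066.1 = 329.00 mGal
Free-air anomaly = 979705.60 − 979746.54 + (329.00) = 288.06 mGal
Bouguer slab correction = 0.04193 × 1.97 × 1066.1 = 88.06 mGal
Simple Bouguer anomaly = 288.06 − (88.06) = 200.00 mGal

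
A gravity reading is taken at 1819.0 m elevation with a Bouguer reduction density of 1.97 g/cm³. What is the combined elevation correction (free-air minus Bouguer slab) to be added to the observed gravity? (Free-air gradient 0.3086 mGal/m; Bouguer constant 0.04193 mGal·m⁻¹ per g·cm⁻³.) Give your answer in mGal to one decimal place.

Combined gradient = 0.3086 − 0.04193 × 1.97 = 0.2259979 mGal/m
Combined elevation correction = 0.2259979 × 1819.0 = 411.1 mGal

411.1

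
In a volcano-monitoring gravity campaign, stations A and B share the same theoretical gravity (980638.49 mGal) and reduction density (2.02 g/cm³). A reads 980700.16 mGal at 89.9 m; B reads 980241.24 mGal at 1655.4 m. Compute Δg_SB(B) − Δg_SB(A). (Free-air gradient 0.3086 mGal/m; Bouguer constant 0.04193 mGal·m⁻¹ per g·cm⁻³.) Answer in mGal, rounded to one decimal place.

-108.4

Δg_SB(A) = 980700.16 − 980638.49 + 0.3086×89.9 − 0.04193×2.02×89.9 = 81.80 mGal
Δg_SB(B) = 980241.24 − 980638.49 + 0.3086×1655.4 − 0.04193×2.02×1655.4 = -26.60 mGal
Difference = -26.60 − (81.80) = -108.40 mGal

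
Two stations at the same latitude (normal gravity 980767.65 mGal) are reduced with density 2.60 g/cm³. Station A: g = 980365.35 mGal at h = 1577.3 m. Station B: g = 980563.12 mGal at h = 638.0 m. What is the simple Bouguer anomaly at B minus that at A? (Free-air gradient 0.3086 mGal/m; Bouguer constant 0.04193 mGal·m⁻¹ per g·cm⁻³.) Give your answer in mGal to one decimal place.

10.3

Δg_SB(A) = 980365.35 − 980767.65 + 0.3086×1577.3 − 0.04193×2.60×1577.3 = -87.50 mGal
Δg_SB(B) = 980563.12 − 980767.65 + 0.3086×638.0 − 0.04193×2.60×638.0 = -77.20 mGal
Difference = -77.20 − (-87.50) = 10.30 mGal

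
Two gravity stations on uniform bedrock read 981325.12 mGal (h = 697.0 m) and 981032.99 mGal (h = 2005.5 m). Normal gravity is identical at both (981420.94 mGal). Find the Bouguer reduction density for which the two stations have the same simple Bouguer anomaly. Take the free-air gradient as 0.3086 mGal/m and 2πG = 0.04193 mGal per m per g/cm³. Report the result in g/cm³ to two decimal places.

Δg_obs = 981032.99 − 981325.12 = -292.13 mGal over Δh = 2005.5 − 697.0 = 1308.5 m
Equal Bouguer anomalies ⇒ Δg_obs + (0.3086 − 0.04193ρ)·Δh = 0
0.3086 − 0.04193ρ = −Δg_obs/Δh = 0.22326
ρ = (0.3086 − 0.22326) / 0.04193 = 2.04 g/cm³

2.04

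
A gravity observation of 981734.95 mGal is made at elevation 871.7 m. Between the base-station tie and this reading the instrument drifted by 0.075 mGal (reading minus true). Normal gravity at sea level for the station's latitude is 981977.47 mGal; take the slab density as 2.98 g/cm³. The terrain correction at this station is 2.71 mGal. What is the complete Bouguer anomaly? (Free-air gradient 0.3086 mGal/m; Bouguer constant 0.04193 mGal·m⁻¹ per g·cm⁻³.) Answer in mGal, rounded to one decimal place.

-79.8

Drift-corrected reading = 981734.95 − (0.075) = 981734.875 mGal
Free-air correction = 0.3086 × 871.7 = 269.01 mGal
Free-air anomaly = 981734.875 − 981977.47 + (269.01) = 26.415 mGal
Bouguer slab correction = 0.04193 × 2.98 × 871.7 = 108.92 mGal
Simple Bouguer anomaly = 26.415 − (108.92) = -82.505 mGal
Complete Bouguer anomaly = -82.505 + 2.71 = -79.795 mGal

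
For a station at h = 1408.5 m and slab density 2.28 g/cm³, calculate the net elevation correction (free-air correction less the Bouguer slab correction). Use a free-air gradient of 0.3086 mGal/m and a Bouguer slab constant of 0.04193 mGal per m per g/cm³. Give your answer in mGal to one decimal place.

300.0

Combined gradient = 0.3086 − 0.04193 × 2.28 = 0.2129996 mGal/m
Combined elevation correction = 0.2129996 × 1408.5 = 300.0 mGal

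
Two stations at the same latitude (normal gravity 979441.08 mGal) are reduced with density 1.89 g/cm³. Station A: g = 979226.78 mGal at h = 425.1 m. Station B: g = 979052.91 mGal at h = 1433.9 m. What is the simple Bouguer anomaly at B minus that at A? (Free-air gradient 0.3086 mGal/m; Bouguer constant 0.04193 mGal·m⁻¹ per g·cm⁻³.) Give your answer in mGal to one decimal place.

57.5

Δg_SB(A) = 979226.78 − 979441.08 + 0.3086×425.1 − 0.04193×1.89×425.1 = -116.80 mGal
Δg_SB(B) = 979052.91 − 979441.08 + 0.3086×1433.9 − 0.04193×1.89×1433.9 = -59.30 mGal
Difference = -59.30 − (-116.80) = 57.50 mGal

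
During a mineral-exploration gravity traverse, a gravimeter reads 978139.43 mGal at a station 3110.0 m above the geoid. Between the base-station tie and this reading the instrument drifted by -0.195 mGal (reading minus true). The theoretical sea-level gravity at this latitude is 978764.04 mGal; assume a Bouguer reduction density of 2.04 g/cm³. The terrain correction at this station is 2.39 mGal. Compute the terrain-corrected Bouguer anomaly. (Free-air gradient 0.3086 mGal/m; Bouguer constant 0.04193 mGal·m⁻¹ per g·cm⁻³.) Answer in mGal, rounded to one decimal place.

71.7

Drift-corrected reading = 978139.43 − (-0.195) = 978139.625 mGal
Free-air correction = 0.3086 × 3110.0 = 959.75 mGal
Free-air anomaly = 978139.625 − 978764.04 + (959.75) = 335.335 mGal
Bouguer slab correction = 0.04193 × 2.04 × 3110.0 = 266.02 mGal
Simple Bouguer anomaly = 335.335 − (266.02) = 69.315 mGal
Complete Bouguer anomaly = 69.315 + 2.39 = 71.705 mGal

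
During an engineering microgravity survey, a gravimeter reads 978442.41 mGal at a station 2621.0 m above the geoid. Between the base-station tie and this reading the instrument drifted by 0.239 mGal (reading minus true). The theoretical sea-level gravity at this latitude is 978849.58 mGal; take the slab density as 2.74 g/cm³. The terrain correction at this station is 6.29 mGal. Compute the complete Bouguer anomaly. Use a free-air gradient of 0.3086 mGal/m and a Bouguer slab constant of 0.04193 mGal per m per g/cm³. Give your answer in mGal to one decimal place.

106.6

Drift-corrected reading = 978442.41 − (0.239) = 978442.171 mGal
Free-air correction = 0.3086 × 2621.0 = 808.84 mGal
Free-air anomaly = 978442.171 − 978849.58 + (808.84) = 401.431 mGal
Bouguer slab correction = 0.04193 × 2.74 × 2621.0 = 301.12 mGal
Simple Bouguer anomaly = 401.431 − (301.12) = 100.311 mGal
Complete Bouguer anomaly = 100.311 + 6.29 = 106.601 mGal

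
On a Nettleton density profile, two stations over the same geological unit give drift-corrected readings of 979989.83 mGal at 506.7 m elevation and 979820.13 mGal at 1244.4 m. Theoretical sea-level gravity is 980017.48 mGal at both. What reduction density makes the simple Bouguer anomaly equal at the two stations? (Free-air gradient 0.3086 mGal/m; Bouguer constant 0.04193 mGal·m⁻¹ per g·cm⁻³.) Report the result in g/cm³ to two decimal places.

1.87

Δg_obs = 979820.13 − 979989.83 = -169.70 mGal over Δh = 1244.4 − 506.7 = 737.7 m
Equal Bouguer anomalies ⇒ Δg_obs + (0.3086 − 0.04193ρ)·Δh = 0
0.3086 − 0.04193ρ = −Δg_obs/Δh = 0.23004
ρ = (0.3086 − 0.23004) / 0.04193 = 1.87 g/cm³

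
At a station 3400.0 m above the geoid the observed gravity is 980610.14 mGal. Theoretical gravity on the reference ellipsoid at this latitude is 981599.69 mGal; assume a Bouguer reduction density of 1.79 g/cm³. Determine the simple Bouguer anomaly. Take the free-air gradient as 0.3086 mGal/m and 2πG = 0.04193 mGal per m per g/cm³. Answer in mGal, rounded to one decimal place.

-195.5

Free-air correction = 0.3086 × 3400.0 = 1049.24 mGal
Free-air anomaly = 980610.14 − 981599.69 + (1049.24) = 59.69 mGal
Bouguer slab correction = 0.04193 × 1.79 × 3400.0 = 255.19 mGal
Simple Bouguer anomaly = 59.69 − (255.19) = -195.50 mGal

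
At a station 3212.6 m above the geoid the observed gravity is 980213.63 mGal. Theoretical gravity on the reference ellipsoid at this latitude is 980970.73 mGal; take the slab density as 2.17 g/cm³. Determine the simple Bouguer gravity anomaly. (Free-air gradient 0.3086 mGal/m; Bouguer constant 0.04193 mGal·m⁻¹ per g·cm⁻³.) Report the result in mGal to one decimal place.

-58.0

Free-air correction = 0.3086 × 3212.6 = 991.41 mGal
Free-air anomaly = 980213.63 − 980970.73 + (991.41) = 234.31 mGal
Bouguer slab correction = 0.04193 × 2.17 × 3212.6 = 292.31 mGal
Simple Bouguer anomaly = 234.31 − (292.31) = -58.00 mGal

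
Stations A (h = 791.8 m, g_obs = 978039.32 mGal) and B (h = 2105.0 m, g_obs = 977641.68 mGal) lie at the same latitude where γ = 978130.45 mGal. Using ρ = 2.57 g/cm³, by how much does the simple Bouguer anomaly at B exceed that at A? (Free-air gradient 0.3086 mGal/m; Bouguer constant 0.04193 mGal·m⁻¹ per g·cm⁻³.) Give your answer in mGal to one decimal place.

Δg_SB(A) = 978039.32 − 978130.45 + 0.3086×791.8 − 0.04193×2.57×791.8 = 67.90 mGal
Δg_SB(B) = 977641.68 − 978130.45 + 0.3086×2105.0 − 0.04193×2.57×2105.0 = -66.00 mGal
Difference = -66.00 − (67.90) = -133.90 mGal

-133.9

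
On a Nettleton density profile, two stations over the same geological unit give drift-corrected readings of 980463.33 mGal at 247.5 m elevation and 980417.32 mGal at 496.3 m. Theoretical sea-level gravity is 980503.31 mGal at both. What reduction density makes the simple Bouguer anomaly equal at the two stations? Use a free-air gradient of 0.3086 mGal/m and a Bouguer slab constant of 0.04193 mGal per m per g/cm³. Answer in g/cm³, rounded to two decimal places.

2.95

Δg_obs = 980417.32 − 980463.33 = -46.01 mGal over Δh = 496.3 − 247.5 = 248.8 m
Equal Bouguer anomalies ⇒ Δg_obs + (0.3086 − 0.04193ρ)·Δh = 0
0.3086 − 0.04193ρ = −Δg_obs/Δh = 0.18493
ρ = (0.3086 − 0.18493) / 0.04193 = 2.95 g/cm³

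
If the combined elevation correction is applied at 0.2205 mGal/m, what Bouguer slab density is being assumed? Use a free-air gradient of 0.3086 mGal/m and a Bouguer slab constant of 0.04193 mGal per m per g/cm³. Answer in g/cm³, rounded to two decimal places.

0.2205 = 0.3086 − 0.04193 × ρ
ρ = (0.3086 − 0.2205) / 0.04193 = 2.10 g/cm³

2.10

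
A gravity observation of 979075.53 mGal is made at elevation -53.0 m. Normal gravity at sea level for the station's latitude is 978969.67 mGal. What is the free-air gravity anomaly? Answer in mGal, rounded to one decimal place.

89.5

Free-air correction = 0.3086 × -53.0 = -16.36 mGal
Free-air anomaly = 979075.53 − 978969.67 + (-16.36) = 89.50 mGal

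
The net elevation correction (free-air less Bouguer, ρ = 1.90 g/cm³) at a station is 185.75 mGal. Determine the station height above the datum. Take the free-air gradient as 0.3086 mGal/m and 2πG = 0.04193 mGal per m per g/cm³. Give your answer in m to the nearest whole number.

Combined gradient = 0.3086 − 0.04193 × 1.90 = 0.2289330 mGal/m
h = 185.75 / 0.2289330 = 811.37 m

811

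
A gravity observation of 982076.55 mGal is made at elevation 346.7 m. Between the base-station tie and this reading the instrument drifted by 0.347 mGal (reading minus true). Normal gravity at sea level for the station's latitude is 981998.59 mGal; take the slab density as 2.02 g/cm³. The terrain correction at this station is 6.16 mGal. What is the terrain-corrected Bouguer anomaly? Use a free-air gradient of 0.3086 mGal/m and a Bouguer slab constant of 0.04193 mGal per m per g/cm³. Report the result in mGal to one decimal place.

161.4

Drift-corrected reading = 982076.55 − (0.347) = 982076.203 mGal
Free-air correction = 0.3086 × 346.7 = 106.99 mGal
Free-air anomaly = 982076.203 − 981998.59 + (106.99) = 184.603 mGal
Bouguer slab correction = 0.04193 × 2.02 × 346.7 = 29.37 mGal
Simple Bouguer anomaly = 184.603 − (29.37) = 155.233 mGal
Complete Bouguer anomaly = 155.233 + 6.16 = 161.393 mGal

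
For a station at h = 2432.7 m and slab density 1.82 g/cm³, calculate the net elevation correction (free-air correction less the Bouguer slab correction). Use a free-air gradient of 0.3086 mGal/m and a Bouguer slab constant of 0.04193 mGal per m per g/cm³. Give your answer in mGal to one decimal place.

Combined gradient = 0.3086 − 0.04193 × 1.82 = 0.2322874 mGal/m
Combined elevation correction = 0.2322874 × 2432.7 = 565.1 mGal

565.1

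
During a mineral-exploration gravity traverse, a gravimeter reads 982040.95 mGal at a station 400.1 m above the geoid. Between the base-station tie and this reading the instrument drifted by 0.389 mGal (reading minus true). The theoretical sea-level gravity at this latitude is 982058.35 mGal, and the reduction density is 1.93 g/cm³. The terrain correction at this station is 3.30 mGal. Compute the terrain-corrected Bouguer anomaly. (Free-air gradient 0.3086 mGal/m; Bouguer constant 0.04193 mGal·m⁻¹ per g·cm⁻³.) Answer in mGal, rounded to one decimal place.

Drift-corrected reading = 982040.95 − (0.389) = 982040.561 mGal
Free-air correction = 0.3086 × 400.1 = 123.47 mGal
Free-air anomaly = 982040.561 − 982058.35 + (123.47) = 105.681 mGal
Bouguer slab correction = 0.04193 × 1.93 × 400.1 = 32.38 mGal
Simple Bouguer anomaly = 105.681 − (32.38) = 73.301 mGal
Complete Bouguer anomaly = 73.301 + 3.30 = 76.601 mGal

76.6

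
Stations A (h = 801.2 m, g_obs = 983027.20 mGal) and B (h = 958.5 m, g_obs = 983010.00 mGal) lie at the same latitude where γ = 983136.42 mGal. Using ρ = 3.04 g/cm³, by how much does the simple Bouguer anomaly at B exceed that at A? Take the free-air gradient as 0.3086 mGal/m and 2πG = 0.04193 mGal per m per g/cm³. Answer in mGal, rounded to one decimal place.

Δg_SB(A) = 983027.20 − 983136.42 + 0.3086×801.2 − 0.04193×3.04×801.2 = 35.90 mGal
Δg_SB(B) = 983010.00 − 983136.42 + 0.3086×958.5 − 0.04193×3.04×958.5 = 47.20 mGal
Difference = 47.20 − (35.90) = 11.30 mGal

11.3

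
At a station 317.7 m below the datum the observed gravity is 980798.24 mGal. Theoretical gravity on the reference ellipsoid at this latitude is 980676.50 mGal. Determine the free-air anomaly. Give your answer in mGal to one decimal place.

Free-air correction = 0.3086 × -317.7 = -98.04 mGal
Free-air anomaly = 980798.24 − 980676.50 + (-98.04) = 23.70 mGal

23.7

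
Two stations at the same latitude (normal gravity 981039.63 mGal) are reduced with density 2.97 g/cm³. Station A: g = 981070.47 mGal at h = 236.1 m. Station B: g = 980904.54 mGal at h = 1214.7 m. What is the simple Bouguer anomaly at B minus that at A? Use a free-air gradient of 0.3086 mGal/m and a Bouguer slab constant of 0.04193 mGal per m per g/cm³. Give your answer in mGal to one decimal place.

14.2

Δg_SB(A) = 981070.47 − 981039.63 + 0.3086×236.1 − 0.04193×2.97×236.1 = 74.30 mGal
Δg_SB(B) = 980904.54 − 981039.63 + 0.3086×1214.7 − 0.04193×2.97×1214.7 = 88.50 mGal
Difference = 88.50 − (74.30) = 14.20 mGal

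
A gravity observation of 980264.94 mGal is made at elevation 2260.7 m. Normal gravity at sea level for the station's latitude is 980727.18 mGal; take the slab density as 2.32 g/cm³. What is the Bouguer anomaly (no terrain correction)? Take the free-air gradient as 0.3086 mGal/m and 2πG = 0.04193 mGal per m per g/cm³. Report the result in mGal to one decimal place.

15.5

Free-air correction = 0.3086 × 2260.7 = 697.65 mGal
Free-air anomaly = 980264.94 − 980727.18 + (697.65) = 235.41 mGal
Bouguer slab correction = 0.04193 × 2.32 × 2260.7 = 219.92 mGal
Simple Bouguer anomaly = 235.41 − (219.92) = 15.49 mGal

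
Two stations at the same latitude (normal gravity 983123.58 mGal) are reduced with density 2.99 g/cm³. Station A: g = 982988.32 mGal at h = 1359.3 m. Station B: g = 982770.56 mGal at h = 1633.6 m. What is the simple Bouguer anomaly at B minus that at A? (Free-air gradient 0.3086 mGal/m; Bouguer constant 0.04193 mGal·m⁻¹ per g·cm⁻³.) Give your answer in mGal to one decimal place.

-167.5

Δg_SB(A) = 982988.32 − 983123.58 + 0.3086×1359.3 − 0.04193×2.99×1359.3 = 113.80 mGal
Δg_SB(B) = 982770.56 − 983123.58 + 0.3086×1633.6 − 0.04193×2.99×1633.6 = -53.70 mGal
Difference = -53.70 − (113.80) = -167.50 mGal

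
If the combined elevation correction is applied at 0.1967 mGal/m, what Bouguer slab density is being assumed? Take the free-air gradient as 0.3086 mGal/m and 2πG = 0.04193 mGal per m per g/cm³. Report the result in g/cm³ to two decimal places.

2.67

0.1967 = 0.3086 − 0.04193 × ρ
ρ = (0.3086 − 0.1967) / 0.04193 = 2.67 g/cm³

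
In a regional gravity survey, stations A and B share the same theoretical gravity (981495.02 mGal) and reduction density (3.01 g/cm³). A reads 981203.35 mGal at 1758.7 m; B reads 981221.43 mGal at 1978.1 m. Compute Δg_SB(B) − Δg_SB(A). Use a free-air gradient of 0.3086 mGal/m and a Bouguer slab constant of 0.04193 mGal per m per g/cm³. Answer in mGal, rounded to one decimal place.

58.1

Δg_SB(A) = 981203.35 − 981495.02 + 0.3086×1758.7 − 0.04193×3.01×1758.7 = 29.10 mGal
Δg_SB(B) = 981221.43 − 981495.02 + 0.3086×1978.1 − 0.04193×3.01×1978.1 = 87.20 mGal
Difference = 87.20 − (29.10) = 58.10 mGal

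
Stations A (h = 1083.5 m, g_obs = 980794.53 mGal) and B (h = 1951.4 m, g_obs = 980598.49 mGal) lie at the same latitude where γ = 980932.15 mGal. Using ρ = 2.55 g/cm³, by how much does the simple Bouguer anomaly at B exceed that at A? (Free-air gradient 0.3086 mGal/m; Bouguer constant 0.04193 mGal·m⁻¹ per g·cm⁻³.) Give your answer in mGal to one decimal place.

Δg_SB(A) = 980794.53 − 980932.15 + 0.3086×1083.5 − 0.04193×2.55×1083.5 = 80.90 mGal
Δg_SB(B) = 980598.49 − 980932.15 + 0.3086×1951.4 − 0.04193×2.55×1951.4 = 59.90 mGal
Difference = 59.90 − (80.90) = -21.00 mGal

-21.0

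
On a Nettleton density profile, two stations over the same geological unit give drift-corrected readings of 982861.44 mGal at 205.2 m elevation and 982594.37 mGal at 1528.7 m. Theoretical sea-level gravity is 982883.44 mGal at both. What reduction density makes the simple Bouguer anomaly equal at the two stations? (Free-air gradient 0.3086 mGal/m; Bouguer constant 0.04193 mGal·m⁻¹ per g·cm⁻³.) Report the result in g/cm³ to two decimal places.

2.55

Δg_obs = 982594.37 − 982861.44 = -267.07 mGal over Δh = 1528.7 − 205.2 = 1323.5 m
Equal Bouguer anomalies ⇒ Δg_obs + (0.3086 − 0.04193ρ)·Δh = 0
0.3086 − 0.04193ρ = −Δg_obs/Δh = 0.20179
ρ = (0.3086 − 0.20179) / 0.04193 = 2.55 g/cm³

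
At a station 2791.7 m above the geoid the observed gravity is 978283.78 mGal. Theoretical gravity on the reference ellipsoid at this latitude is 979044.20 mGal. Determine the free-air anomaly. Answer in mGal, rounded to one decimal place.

101.1

Free-air correction = 0.3086 × 2791.7 = 861.52 mGal
Free-air anomaly = 978283.78 − 979044.20 + (861.52) = 101.10 mGal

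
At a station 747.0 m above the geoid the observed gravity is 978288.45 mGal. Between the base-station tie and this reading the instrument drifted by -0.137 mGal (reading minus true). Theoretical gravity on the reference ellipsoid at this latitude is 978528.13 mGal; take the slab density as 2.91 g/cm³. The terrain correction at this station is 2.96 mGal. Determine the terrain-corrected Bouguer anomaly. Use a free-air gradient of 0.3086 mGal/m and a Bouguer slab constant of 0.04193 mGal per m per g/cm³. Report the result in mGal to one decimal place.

-97.2

Drift-corrected reading = 978288.45 − (-0.137) = 978288.587 mGal
Free-air correction = 0.3086 × 747.0 = 230.52 mGal
Free-air anomaly = 978288.587 − 978528.13 + (230.52) = -9.023 mGal
Bouguer slab correction = 0.04193 × 2.91 × 747.0 = 91.15 mGal
Simple Bouguer anomaly = -9.023 − (91.15) = -100.173 mGal
Complete Bouguer anomaly = -100.173 + 2.96 = -97.213 mGal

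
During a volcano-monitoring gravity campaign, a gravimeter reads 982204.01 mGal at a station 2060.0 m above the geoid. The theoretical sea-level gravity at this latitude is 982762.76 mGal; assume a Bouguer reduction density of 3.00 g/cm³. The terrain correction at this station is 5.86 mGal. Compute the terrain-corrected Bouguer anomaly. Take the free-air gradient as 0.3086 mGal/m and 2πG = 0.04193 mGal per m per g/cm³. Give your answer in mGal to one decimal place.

Free-air correction = 0.3086 × 2060.0 = 635.72 mGal
Free-air anomaly = 982204.01 − 982762.76 + (635.72) = 76.97 mGal
Bouguer slab correction = 0.04193 × 3.00 × 2060.0 = 259.13 mGal
Simple Bouguer anomaly = 76.97 − (259.13) = -182.16 mGal
Complete Bouguer anomaly = -182.16 + 5.86 = -176.30 mGal

-176.3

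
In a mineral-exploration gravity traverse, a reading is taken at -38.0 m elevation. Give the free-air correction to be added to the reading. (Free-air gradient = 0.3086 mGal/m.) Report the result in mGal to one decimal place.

Free-air correction = 0.3086 × -38.0 = -11.7 mGal

-11.7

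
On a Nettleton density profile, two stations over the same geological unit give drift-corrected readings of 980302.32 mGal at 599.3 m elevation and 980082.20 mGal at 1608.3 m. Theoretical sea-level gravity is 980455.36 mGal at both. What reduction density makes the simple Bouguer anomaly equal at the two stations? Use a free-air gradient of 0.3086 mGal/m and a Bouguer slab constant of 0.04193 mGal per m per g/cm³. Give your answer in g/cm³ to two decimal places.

2.16

Δg_obs = 980082.20 − 980302.32 = -220.12 mGal over Δh = 1608.3 − 599.3 = 1009.0 m
Equal Bouguer anomalies ⇒ Δg_obs + (0.3086 − 0.04193ρ)·Δh = 0
0.3086 − 0.04193ρ = −Δg_obs/Δh = 0.21816
ρ = (0.3086 − 0.21816) / 0.04193 = 2.16 g/cm³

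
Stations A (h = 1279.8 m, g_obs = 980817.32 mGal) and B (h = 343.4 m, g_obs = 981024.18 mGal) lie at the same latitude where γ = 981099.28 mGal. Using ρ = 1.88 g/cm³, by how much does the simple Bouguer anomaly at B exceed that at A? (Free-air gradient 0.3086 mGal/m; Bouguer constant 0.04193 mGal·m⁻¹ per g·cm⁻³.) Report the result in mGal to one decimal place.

-8.3

Δg_SB(A) = 980817.32 − 981099.28 + 0.3086×1279.8 − 0.04193×1.88×1279.8 = 12.10 mGal
Δg_SB(B) = 981024.18 − 981099.28 + 0.3086×343.4 − 0.04193×1.88×343.4 = 3.80 mGal
Difference = 3.80 − (12.10) = -8.30 mGal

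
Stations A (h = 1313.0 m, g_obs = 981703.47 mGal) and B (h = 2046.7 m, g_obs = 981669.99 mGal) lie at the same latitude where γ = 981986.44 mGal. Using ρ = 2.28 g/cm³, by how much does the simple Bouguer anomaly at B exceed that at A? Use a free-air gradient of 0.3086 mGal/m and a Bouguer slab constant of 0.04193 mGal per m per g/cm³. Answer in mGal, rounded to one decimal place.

Δg_SB(A) = 981703.47 − 981986.44 + 0.3086×1313.0 − 0.04193×2.28×1313.0 = -3.30 mGal
Δg_SB(B) = 981669.99 − 981986.44 + 0.3086×2046.7 − 0.04193×2.28×2046.7 = 119.50 mGal
Difference = 119.50 − (-3.30) = 122.80 mGal

122.8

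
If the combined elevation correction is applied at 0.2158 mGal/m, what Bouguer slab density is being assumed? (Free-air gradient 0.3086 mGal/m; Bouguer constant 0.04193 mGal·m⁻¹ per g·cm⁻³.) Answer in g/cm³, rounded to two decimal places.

0.2158 = 0.3086 − 0.04193 × ρ
ρ = (0.3086 − 0.2158) / 0.04193 = 2.21 g/cm³

2.21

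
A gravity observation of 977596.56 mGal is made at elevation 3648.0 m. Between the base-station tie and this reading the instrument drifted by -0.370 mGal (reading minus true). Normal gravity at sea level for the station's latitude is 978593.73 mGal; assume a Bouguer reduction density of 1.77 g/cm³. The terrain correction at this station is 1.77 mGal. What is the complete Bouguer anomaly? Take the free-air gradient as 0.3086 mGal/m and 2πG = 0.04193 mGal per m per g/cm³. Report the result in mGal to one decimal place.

-140.0

Drift-corrected reading = 977596.56 − (-0.370) = 977596.930 mGal
Free-air correction = 0.3086 × 3648.0 = 1125.77 mGal
Free-air anomaly = 977596.930 − 978593.73 + (1125.77) = 128.970 mGal
Bouguer slab correction = 0.04193 × 1.77 × 3648.0 = 270.74 mGal
Simple Bouguer anomaly = 128.970 − (270.74) = -141.770 mGal
Complete Bouguer anomaly = -141.770 + 1.77 = -140.000 mGal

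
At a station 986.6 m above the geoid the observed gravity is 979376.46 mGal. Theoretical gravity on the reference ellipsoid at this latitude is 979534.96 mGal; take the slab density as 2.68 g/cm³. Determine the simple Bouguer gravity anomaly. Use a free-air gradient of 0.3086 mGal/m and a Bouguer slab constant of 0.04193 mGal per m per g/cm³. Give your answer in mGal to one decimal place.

35.1

Free-air correction = 0.3086 × 986.6 = 304.46 mGal
Free-air anomaly = 979376.46 − 979534.96 + (304.46) = 145.96 mGal
Bouguer slab correction = 0.04193 × 2.68 × 986.6 = 110.87 mGal
Simple Bouguer anomaly = 145.96 − (110.87) = 35.09 mGal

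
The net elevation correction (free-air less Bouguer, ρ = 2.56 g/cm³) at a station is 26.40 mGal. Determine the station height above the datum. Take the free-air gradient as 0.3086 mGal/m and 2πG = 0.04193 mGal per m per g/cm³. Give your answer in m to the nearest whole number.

Combined gradient = 0.3086 − 0.04193 × 2.56 = 0.2012592 mGal/m
h = 26.40 / 0.2012592 = 131.17 m

131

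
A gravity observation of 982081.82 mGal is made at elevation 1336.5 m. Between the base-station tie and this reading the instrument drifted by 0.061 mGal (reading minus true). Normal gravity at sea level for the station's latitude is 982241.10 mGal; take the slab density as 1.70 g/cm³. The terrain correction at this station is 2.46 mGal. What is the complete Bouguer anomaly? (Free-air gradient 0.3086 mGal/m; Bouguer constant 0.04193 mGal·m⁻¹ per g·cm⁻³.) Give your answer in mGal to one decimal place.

160.3

Drift-corrected reading = 982081.82 − (0.061) = 982081.759 mGal
Free-air correction = 0.3086 × 1336.5 = 412.44 mGal
Free-air anomaly = 982081.759 − 982241.10 + (412.44) = 253.099 mGal
Bouguer slab correction = 0.04193 × 1.70 × 1336.5 = 95.27 mGal
Simple Bouguer anomaly = 253.099 − (95.27) = 157.829 mGal
Complete Bouguer anomaly = 157.829 + 2.46 = 160.289 mGal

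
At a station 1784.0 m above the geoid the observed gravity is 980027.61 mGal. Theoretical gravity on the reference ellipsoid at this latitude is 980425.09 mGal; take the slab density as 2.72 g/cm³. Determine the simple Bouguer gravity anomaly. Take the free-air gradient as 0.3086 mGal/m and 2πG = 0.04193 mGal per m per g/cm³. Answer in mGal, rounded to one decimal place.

Free-air correction = 0.3086 × 1784.0 = 550.54 mGal
Free-air anomaly = 980027.61 − 980425.09 + (550.54) = 153.06 mGal
Bouguer slab correction = 0.04193 × 2.72 × 1784.0 = 203.46 mGal
Simple Bouguer anomaly = 153.06 − (203.46) = -50.40 mGal

-50.4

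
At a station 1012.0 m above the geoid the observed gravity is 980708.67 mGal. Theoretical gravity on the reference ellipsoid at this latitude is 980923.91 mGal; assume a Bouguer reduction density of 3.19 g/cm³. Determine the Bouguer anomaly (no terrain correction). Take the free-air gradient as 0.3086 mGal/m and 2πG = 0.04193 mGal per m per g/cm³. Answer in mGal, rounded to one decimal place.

Free-air correction = 0.3086 × 1012.0 = 312.30 mGal
Free-air anomaly = 980708.67 − 980923.91 + (312.30) = 97.06 mGal
Bouguer slab correction = 0.04193 × 3.19 × 1012.0 = 135.36 mGal
Simple Bouguer anomaly = 97.06 − (135.36) = -38.30 mGal

-38.3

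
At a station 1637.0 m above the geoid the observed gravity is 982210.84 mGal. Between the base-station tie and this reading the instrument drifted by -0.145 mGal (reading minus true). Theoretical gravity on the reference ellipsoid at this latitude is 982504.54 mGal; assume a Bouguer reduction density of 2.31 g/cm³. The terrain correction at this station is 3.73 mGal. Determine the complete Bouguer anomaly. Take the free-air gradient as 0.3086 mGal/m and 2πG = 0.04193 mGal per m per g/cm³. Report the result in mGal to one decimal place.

56.8

Drift-corrected reading = 982210.84 − (-0.145) = 982210.985 mGal
Free-air correction = 0.3086 × 1637.0 = 505.18 mGal
Free-air anomaly = 982210.985 − 982504.54 + (505.18) = 211.625 mGal
Bouguer slab correction = 0.04193 × 2.31 × 1637.0 = 158.56 mGal
Simple Bouguer anomaly = 211.625 − (158.56) = 53.065 mGal
Complete Bouguer anomaly = 53.065 + 3.73 = 56.795 mGal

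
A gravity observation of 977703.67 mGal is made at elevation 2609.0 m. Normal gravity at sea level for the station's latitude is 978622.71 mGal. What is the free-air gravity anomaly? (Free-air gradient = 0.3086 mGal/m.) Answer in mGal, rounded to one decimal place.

-113.9

Free-air correction = 0.3086 × 2609.0 = 805.14 mGal
Free-air anomaly = 977703.67 − 978622.71 + (805.14) = -113.90 mGal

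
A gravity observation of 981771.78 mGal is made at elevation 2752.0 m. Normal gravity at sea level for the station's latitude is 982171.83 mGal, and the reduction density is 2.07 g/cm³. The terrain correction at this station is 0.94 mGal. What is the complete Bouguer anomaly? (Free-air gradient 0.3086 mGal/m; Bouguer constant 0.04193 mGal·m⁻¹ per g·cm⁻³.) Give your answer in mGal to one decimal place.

211.3

Free-air correction = 0.3086 × 2752.0 = 849.27 mGal
Free-air anomaly = 981771.78 − 982171.83 + (849.27) = 449.22 mGal
Bouguer slab correction = 0.04193 × 2.07 × 2752.0 = 238.86 mGal
Simple Bouguer anomaly = 449.22 − (238.86) = 210.36 mGal
Complete Bouguer anomaly = 210.36 + 0.94 = 211.30 mGal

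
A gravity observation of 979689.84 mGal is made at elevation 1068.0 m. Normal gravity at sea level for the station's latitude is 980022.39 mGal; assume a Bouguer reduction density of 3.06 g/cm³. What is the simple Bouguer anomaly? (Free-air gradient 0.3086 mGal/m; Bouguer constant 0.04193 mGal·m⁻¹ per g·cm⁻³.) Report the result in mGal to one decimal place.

Free-air correction = 0.3086 × 1068.0 = 329.58 mGal
Free-air anomaly = 979689.84 − 980022.39 + (329.58) = -2.97 mGal
Bouguer slab correction = 0.04193 × 3.06 × 1068.0 = 137.03 mGal
Simple Bouguer anomaly = -2.97 − (137.03) = -140.00 mGal

-140.0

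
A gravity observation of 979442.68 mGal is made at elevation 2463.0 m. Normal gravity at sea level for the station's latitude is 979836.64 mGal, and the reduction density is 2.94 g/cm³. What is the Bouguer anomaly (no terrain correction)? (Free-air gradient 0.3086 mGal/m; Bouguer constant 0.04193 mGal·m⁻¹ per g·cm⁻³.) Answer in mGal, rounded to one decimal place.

Free-air correction = 0.3086 × 2463.0 = 760.08 mGal
Free-air anomaly = 979442.68 − 979836.64 + (760.08) = 366.12 mGal
Bouguer slab correction = 0.04193 × 2.94 × 2463.0 = 303.62 mGal
Simple Bouguer anomaly = 366.12 − (303.62) = 62.50 mGal

62.5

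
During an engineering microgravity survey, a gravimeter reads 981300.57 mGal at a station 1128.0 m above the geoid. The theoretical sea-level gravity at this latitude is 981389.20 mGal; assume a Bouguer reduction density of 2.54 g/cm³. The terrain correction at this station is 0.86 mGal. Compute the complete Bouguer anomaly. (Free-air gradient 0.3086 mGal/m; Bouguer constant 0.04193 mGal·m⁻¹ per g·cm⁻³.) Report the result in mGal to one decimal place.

Free-air correction = 0.3086 × 1128.0 = 348.10 mGal
Free-air anomaly = 981300.57 − 981389.20 + (348.10) = 259.47 mGal
Bouguer slab correction = 0.04193 × 2.54 × 1128.0 = 120.13 mGal
Simple Bouguer anomaly = 259.47 − (120.13) = 139.34 mGal
Complete Bouguer anomaly = 139.34 + 0.86 = 140.20 mGal

140.2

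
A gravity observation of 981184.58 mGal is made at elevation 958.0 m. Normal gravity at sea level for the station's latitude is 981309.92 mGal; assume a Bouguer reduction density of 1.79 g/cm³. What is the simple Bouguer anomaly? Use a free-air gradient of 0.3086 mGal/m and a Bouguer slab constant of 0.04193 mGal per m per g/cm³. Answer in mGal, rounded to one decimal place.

Free-air correction = 0.3086 × 958.0 = 295.64 mGal
Free-air anomaly = 981184.58 − 981309.92 + (295.64) = 170.30 mGal
Bouguer slab correction = 0.04193 × 1.79 × 958.0 = 71.90 mGal
Simple Bouguer anomaly = 170.30 − (71.90) = 98.40 mGal

98.4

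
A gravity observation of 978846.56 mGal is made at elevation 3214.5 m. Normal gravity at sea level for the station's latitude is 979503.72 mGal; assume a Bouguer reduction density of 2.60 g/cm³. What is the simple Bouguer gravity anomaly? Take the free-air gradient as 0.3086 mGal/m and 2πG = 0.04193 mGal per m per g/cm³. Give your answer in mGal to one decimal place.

-15.6

Free-air correction = 0.3086 × 3214.5 = 991.99 mGal
Free-air anomaly = 978846.56 − 979503.72 + (991.99) = 334.83 mGal
Bouguer slab correction = 0.04193 × 2.60 × 3214.5 = 350.44 mGal
Simple Bouguer anomaly = 334.83 − (350.44) = -15.61 mGal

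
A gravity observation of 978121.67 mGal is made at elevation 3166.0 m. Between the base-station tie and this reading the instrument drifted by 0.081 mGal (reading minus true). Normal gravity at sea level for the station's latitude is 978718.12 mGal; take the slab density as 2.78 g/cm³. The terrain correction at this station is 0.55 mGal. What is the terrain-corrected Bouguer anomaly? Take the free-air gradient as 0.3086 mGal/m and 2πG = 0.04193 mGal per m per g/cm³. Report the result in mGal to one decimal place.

Drift-corrected reading = 978121.67 − (0.081) = 978121.589 mGal
Free-air correction = 0.3086 × 3166.0 = 977.03 mGal
Free-air anomaly = 978121.589 − 978718.12 + (977.03) = 380.499 mGal
Bouguer slab correction = 0.04193 × 2.78 × 3166.0 = 369.05 mGal
Simple Bouguer anomaly = 380.499 − (369.05) = 11.449 mGal
Complete Bouguer anomaly = 11.449 + 0.55 = 11.999 mGal

12.0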